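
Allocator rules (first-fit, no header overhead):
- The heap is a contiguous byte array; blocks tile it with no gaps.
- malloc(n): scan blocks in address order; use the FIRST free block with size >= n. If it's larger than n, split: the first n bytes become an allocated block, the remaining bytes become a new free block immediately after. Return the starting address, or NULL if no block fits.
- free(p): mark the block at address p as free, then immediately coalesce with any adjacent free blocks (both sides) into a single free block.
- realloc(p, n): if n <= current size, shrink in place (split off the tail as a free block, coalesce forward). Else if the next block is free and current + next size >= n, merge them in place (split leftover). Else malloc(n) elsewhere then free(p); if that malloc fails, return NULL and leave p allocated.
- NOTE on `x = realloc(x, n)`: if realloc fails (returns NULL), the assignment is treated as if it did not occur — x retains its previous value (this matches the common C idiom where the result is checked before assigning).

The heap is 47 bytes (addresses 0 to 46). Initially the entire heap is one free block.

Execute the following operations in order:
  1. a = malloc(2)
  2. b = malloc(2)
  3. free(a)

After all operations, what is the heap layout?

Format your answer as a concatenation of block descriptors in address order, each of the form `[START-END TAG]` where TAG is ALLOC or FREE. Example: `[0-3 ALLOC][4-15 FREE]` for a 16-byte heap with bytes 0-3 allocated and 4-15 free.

Answer: [0-1 FREE][2-3 ALLOC][4-46 FREE]

Derivation:
Op 1: a = malloc(2) -> a = 0; heap: [0-1 ALLOC][2-46 FREE]
Op 2: b = malloc(2) -> b = 2; heap: [0-1 ALLOC][2-3 ALLOC][4-46 FREE]
Op 3: free(a) -> (freed a); heap: [0-1 FREE][2-3 ALLOC][4-46 FREE]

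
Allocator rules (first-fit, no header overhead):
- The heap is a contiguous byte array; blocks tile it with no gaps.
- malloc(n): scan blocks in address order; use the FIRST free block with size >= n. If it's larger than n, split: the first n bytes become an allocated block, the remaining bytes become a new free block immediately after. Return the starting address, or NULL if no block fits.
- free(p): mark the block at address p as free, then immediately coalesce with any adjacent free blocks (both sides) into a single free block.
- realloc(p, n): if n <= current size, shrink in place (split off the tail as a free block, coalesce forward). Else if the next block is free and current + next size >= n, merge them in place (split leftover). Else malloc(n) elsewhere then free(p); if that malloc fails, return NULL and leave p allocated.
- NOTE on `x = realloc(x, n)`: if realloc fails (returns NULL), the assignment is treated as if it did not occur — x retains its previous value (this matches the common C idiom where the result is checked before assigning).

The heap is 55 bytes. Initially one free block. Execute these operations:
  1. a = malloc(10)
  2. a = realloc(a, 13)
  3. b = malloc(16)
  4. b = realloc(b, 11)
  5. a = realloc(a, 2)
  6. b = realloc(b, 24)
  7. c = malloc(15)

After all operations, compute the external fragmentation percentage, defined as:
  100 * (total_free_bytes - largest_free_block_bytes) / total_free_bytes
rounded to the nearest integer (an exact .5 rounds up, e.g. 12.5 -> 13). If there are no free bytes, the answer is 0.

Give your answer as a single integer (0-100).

Op 1: a = malloc(10) -> a = 0; heap: [0-9 ALLOC][10-54 FREE]
Op 2: a = realloc(a, 13) -> a = 0; heap: [0-12 ALLOC][13-54 FREE]
Op 3: b = malloc(16) -> b = 13; heap: [0-12 ALLOC][13-28 ALLOC][29-54 FREE]
Op 4: b = realloc(b, 11) -> b = 13; heap: [0-12 ALLOC][13-23 ALLOC][24-54 FREE]
Op 5: a = realloc(a, 2) -> a = 0; heap: [0-1 ALLOC][2-12 FREE][13-23 ALLOC][24-54 FREE]
Op 6: b = realloc(b, 24) -> b = 13; heap: [0-1 ALLOC][2-12 FREE][13-36 ALLOC][37-54 FREE]
Op 7: c = malloc(15) -> c = 37; heap: [0-1 ALLOC][2-12 FREE][13-36 ALLOC][37-51 ALLOC][52-54 FREE]
Free blocks: [11 3] total_free=14 largest=11 -> 100*(14-11)/14 = 300/14 ≈ 21.429 -> rounds to 21

Answer: 21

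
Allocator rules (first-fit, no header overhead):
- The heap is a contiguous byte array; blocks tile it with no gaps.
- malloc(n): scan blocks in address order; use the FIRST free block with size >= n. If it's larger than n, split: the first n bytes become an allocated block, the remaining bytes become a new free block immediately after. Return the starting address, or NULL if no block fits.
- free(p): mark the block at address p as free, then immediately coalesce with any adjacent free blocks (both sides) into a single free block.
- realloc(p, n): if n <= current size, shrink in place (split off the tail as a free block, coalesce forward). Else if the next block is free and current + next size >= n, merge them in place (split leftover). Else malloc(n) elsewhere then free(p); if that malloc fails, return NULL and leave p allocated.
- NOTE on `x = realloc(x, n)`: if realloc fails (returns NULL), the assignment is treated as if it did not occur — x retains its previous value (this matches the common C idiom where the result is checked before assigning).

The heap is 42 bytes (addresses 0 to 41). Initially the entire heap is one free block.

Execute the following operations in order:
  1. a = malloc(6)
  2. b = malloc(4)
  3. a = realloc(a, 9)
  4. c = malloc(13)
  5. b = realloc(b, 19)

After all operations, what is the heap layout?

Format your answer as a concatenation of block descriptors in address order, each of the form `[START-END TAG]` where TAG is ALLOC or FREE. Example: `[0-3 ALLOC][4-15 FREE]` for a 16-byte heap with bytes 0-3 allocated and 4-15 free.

Op 1: a = malloc(6) -> a = 0; heap: [0-5 ALLOC][6-41 FREE]
Op 2: b = malloc(4) -> b = 6; heap: [0-5 ALLOC][6-9 ALLOC][10-41 FREE]
Op 3: a = realloc(a, 9) -> a = 10; heap: [0-5 FREE][6-9 ALLOC][10-18 ALLOC][19-41 FREE]
Op 4: c = malloc(13) -> c = 19; heap: [0-5 FREE][6-9 ALLOC][10-18 ALLOC][19-31 ALLOC][32-41 FREE]
Op 5: b = realloc(b, 19) -> NULL (b unchanged); heap: [0-5 FREE][6-9 ALLOC][10-18 ALLOC][19-31 ALLOC][32-41 FREE]

Answer: [0-5 FREE][6-9 ALLOC][10-18 ALLOC][19-31 ALLOC][32-41 FREE]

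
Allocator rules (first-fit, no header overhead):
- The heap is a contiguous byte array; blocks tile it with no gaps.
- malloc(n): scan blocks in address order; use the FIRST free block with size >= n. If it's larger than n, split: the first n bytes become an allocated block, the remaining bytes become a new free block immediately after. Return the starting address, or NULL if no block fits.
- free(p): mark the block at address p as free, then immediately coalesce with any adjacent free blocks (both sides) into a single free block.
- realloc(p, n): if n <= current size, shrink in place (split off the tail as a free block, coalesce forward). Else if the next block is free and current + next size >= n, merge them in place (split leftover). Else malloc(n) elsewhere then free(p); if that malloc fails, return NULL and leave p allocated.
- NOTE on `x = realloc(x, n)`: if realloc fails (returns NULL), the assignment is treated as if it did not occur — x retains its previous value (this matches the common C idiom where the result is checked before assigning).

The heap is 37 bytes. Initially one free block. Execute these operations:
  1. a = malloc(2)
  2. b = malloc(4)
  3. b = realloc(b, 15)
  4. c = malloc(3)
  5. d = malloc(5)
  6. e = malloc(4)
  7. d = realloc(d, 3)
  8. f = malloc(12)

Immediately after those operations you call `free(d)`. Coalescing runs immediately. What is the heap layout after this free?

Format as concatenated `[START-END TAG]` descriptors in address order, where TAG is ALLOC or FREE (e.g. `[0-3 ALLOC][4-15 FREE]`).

Op 1: a = malloc(2) -> a = 0; heap: [0-1 ALLOC][2-36 FREE]
Op 2: b = malloc(4) -> b = 2; heap: [0-1 ALLOC][2-5 ALLOC][6-36 FREE]
Op 3: b = realloc(b, 15) -> b = 2; heap: [0-1 ALLOC][2-16 ALLOC][17-36 FREE]
Op 4: c = malloc(3) -> c = 17; heap: [0-1 ALLOC][2-16 ALLOC][17-19 ALLOC][20-36 FREE]
Op 5: d = malloc(5) -> d = 20; heap: [0-1 ALLOC][2-16 ALLOC][17-19 ALLOC][20-24 ALLOC][25-36 FREE]
Op 6: e = malloc(4) -> e = 25; heap: [0-1 ALLOC][2-16 ALLOC][17-19 ALLOC][20-24 ALLOC][25-28 ALLOC][29-36 FREE]
Op 7: d = realloc(d, 3) -> d = 20; heap: [0-1 ALLOC][2-16 ALLOC][17-19 ALLOC][20-22 ALLOC][23-24 FREE][25-28 ALLOC][29-36 FREE]
Op 8: f = malloc(12) -> f = NULL; heap: [0-1 ALLOC][2-16 ALLOC][17-19 ALLOC][20-22 ALLOC][23-24 FREE][25-28 ALLOC][29-36 FREE]
free(d): d = 20 -> block [20-22 ALLOC]; mark free, coalesce with adjacent free neighbors -> [0-1 ALLOC][2-16 ALLOC][17-19 ALLOC][20-24 FREE][25-28 ALLOC][29-36 FREE]

Answer: [0-1 ALLOC][2-16 ALLOC][17-19 ALLOC][20-24 FREE][25-28 ALLOC][29-36 FREE]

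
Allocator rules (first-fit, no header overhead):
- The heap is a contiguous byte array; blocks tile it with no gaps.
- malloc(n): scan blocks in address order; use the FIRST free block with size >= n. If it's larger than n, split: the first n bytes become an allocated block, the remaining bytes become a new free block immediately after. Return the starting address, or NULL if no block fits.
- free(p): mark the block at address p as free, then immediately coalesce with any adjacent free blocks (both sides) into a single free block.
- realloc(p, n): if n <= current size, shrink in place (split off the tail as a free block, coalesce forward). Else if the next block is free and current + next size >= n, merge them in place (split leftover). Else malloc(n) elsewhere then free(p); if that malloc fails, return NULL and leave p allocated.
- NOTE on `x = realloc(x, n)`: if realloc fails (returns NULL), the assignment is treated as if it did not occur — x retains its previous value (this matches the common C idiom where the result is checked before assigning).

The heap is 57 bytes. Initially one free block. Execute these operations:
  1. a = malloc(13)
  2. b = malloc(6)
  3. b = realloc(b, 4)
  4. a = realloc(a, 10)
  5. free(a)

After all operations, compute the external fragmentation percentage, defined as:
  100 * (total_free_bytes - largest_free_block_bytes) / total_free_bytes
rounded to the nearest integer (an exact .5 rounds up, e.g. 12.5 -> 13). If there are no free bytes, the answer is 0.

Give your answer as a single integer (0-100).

Answer: 25

Derivation:
Op 1: a = malloc(13) -> a = 0; heap: [0-12 ALLOC][13-56 FREE]
Op 2: b = malloc(6) -> b = 13; heap: [0-12 ALLOC][13-18 ALLOC][19-56 FREE]
Op 3: b = realloc(b, 4) -> b = 13; heap: [0-12 ALLOC][13-16 ALLOC][17-56 FREE]
Op 4: a = realloc(a, 10) -> a = 0; heap: [0-9 ALLOC][10-12 FREE][13-16 ALLOC][17-56 FREE]
Op 5: free(a) -> (freed a); heap: [0-12 FREE][13-16 ALLOC][17-56 FREE]
Free blocks: [13 40] total_free=53 largest=40 -> 100*(53-40)/53 = 1300/53 ≈ 24.528 -> rounds to 25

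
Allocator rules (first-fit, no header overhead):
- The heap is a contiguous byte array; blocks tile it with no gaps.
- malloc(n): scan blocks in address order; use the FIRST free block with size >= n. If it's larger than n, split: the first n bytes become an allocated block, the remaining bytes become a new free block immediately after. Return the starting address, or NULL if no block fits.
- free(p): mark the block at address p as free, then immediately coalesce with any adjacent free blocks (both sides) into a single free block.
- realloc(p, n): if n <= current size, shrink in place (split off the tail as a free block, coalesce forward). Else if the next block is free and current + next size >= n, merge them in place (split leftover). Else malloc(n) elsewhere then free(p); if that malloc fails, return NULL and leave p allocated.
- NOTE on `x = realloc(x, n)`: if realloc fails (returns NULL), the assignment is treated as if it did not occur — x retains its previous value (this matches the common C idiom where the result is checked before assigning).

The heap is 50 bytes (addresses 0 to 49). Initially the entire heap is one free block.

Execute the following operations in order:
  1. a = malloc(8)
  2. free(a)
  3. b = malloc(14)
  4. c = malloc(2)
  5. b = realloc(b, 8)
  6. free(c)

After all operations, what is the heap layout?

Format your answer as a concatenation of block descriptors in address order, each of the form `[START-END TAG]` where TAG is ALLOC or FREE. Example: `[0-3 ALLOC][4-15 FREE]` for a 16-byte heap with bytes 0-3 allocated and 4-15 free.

Answer: [0-7 ALLOC][8-49 FREE]

Derivation:
Op 1: a = malloc(8) -> a = 0; heap: [0-7 ALLOC][8-49 FREE]
Op 2: free(a) -> (freed a); heap: [0-49 FREE]
Op 3: b = malloc(14) -> b = 0; heap: [0-13 ALLOC][14-49 FREE]
Op 4: c = malloc(2) -> c = 14; heap: [0-13 ALLOC][14-15 ALLOC][16-49 FREE]
Op 5: b = realloc(b, 8) -> b = 0; heap: [0-7 ALLOC][8-13 FREE][14-15 ALLOC][16-49 FREE]
Op 6: free(c) -> (freed c); heap: [0-7 ALLOC][8-49 FREE]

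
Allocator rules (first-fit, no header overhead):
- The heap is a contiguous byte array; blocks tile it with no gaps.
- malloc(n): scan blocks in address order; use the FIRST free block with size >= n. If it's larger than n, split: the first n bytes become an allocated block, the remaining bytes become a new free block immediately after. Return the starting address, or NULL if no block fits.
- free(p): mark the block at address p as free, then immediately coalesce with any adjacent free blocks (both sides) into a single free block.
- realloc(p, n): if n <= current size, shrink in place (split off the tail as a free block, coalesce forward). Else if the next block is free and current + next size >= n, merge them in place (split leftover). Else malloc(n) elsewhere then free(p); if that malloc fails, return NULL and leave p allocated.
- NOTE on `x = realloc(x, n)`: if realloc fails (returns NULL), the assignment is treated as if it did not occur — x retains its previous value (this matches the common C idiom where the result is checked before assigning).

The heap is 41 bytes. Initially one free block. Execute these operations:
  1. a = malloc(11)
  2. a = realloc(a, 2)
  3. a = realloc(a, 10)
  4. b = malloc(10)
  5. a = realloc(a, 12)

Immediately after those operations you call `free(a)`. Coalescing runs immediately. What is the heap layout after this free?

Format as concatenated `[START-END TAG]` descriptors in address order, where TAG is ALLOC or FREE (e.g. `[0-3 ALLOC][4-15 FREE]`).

Answer: [0-9 FREE][10-19 ALLOC][20-40 FREE]

Derivation:
Op 1: a = malloc(11) -> a = 0; heap: [0-10 ALLOC][11-40 FREE]
Op 2: a = realloc(a, 2) -> a = 0; heap: [0-1 ALLOC][2-40 FREE]
Op 3: a = realloc(a, 10) -> a = 0; heap: [0-9 ALLOC][10-40 FREE]
Op 4: b = malloc(10) -> b = 10; heap: [0-9 ALLOC][10-19 ALLOC][20-40 FREE]
Op 5: a = realloc(a, 12) -> a = 20; heap: [0-9 FREE][10-19 ALLOC][20-31 ALLOC][32-40 FREE]
free(a): a = 20 -> block [20-31 ALLOC]; mark free, coalesce with adjacent free neighbors -> [0-9 FREE][10-19 ALLOC][20-40 FREE]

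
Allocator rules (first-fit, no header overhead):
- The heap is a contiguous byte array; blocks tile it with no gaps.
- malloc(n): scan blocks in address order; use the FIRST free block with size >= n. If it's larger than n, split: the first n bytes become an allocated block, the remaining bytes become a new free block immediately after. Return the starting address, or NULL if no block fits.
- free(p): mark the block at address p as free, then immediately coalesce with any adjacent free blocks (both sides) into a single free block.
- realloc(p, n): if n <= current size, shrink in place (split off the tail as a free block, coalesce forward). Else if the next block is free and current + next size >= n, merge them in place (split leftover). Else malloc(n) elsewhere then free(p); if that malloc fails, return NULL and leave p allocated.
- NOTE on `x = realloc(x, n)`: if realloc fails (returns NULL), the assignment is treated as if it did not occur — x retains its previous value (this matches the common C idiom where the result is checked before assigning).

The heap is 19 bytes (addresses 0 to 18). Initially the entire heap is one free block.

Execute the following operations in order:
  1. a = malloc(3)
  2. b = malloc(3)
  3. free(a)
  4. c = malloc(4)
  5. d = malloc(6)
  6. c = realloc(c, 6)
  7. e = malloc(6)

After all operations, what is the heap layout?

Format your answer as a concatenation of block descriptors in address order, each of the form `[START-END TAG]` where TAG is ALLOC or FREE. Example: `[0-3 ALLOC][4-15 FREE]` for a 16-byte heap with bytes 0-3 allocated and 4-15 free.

Answer: [0-2 FREE][3-5 ALLOC][6-9 ALLOC][10-15 ALLOC][16-18 FREE]

Derivation:
Op 1: a = malloc(3) -> a = 0; heap: [0-2 ALLOC][3-18 FREE]
Op 2: b = malloc(3) -> b = 3; heap: [0-2 ALLOC][3-5 ALLOC][6-18 FREE]
Op 3: free(a) -> (freed a); heap: [0-2 FREE][3-5 ALLOC][6-18 FREE]
Op 4: c = malloc(4) -> c = 6; heap: [0-2 FREE][3-5 ALLOC][6-9 ALLOC][10-18 FREE]
Op 5: d = malloc(6) -> d = 10; heap: [0-2 FREE][3-5 ALLOC][6-9 ALLOC][10-15 ALLOC][16-18 FREE]
Op 6: c = realloc(c, 6) -> NULL (c unchanged); heap: [0-2 FREE][3-5 ALLOC][6-9 ALLOC][10-15 ALLOC][16-18 FREE]
Op 7: e = malloc(6) -> e = NULL; heap: [0-2 FREE][3-5 ALLOC][6-9 ALLOC][10-15 ALLOC][16-18 FREE]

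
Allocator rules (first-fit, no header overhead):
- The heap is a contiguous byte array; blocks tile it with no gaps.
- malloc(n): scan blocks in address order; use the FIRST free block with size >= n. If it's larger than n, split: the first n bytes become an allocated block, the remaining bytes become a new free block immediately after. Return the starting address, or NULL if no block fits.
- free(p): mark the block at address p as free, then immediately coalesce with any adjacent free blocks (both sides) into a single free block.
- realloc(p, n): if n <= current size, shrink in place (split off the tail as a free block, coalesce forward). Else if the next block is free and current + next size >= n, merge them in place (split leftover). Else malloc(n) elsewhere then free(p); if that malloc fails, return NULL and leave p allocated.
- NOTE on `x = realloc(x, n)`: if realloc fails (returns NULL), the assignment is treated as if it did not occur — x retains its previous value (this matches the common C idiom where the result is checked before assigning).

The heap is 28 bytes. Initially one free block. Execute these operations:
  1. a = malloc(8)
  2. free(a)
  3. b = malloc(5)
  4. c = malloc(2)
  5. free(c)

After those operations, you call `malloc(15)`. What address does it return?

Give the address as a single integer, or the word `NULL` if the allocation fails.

Answer: 5

Derivation:
Op 1: a = malloc(8) -> a = 0; heap: [0-7 ALLOC][8-27 FREE]
Op 2: free(a) -> (freed a); heap: [0-27 FREE]
Op 3: b = malloc(5) -> b = 0; heap: [0-4 ALLOC][5-27 FREE]
Op 4: c = malloc(2) -> c = 5; heap: [0-4 ALLOC][5-6 ALLOC][7-27 FREE]
Op 5: free(c) -> (freed c); heap: [0-4 ALLOC][5-27 FREE]
malloc(15): first-fit scan over [0-4 ALLOC][5-27 FREE] -> 5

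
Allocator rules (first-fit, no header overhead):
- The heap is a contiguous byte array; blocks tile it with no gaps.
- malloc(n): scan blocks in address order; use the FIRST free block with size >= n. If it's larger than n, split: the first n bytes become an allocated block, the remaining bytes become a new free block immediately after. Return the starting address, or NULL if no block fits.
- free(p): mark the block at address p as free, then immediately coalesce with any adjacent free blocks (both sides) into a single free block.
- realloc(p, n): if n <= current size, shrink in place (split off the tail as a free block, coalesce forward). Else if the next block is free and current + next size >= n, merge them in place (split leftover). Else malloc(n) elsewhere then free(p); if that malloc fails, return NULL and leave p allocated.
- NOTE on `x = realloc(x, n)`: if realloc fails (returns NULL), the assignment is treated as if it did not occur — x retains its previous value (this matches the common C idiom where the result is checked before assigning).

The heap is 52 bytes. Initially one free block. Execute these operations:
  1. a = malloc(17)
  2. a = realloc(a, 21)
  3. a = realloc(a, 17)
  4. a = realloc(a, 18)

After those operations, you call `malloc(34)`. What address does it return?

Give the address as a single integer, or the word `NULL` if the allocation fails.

Op 1: a = malloc(17) -> a = 0; heap: [0-16 ALLOC][17-51 FREE]
Op 2: a = realloc(a, 21) -> a = 0; heap: [0-20 ALLOC][21-51 FREE]
Op 3: a = realloc(a, 17) -> a = 0; heap: [0-16 ALLOC][17-51 FREE]
Op 4: a = realloc(a, 18) -> a = 0; heap: [0-17 ALLOC][18-51 FREE]
malloc(34): first-fit scan over [0-17 ALLOC][18-51 FREE] -> 18

Answer: 18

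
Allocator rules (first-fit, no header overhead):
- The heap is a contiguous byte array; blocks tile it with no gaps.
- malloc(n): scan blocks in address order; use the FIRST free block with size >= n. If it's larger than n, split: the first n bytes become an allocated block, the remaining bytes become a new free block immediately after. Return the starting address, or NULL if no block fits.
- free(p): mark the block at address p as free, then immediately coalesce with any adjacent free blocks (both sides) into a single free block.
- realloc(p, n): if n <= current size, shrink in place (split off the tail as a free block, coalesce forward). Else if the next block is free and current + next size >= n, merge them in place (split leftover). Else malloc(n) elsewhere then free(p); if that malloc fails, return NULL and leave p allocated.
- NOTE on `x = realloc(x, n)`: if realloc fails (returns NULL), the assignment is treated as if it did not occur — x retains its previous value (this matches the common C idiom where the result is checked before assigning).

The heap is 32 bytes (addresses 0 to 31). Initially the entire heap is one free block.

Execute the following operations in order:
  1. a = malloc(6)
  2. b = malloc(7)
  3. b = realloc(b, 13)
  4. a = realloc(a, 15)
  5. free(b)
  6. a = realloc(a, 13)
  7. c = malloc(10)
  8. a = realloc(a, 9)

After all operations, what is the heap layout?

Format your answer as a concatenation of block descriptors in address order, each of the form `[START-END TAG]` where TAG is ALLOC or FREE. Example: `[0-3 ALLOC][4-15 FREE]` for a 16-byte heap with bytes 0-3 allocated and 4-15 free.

Op 1: a = malloc(6) -> a = 0; heap: [0-5 ALLOC][6-31 FREE]
Op 2: b = malloc(7) -> b = 6; heap: [0-5 ALLOC][6-12 ALLOC][13-31 FREE]
Op 3: b = realloc(b, 13) -> b = 6; heap: [0-5 ALLOC][6-18 ALLOC][19-31 FREE]
Op 4: a = realloc(a, 15) -> NULL (a unchanged); heap: [0-5 ALLOC][6-18 ALLOC][19-31 FREE]
Op 5: free(b) -> (freed b); heap: [0-5 ALLOC][6-31 FREE]
Op 6: a = realloc(a, 13) -> a = 0; heap: [0-12 ALLOC][13-31 FREE]
Op 7: c = malloc(10) -> c = 13; heap: [0-12 ALLOC][13-22 ALLOC][23-31 FREE]
Op 8: a = realloc(a, 9) -> a = 0; heap: [0-8 ALLOC][9-12 FREE][13-22 ALLOC][23-31 FREE]

Answer: [0-8 ALLOC][9-12 FREE][13-22 ALLOC][23-31 FREE]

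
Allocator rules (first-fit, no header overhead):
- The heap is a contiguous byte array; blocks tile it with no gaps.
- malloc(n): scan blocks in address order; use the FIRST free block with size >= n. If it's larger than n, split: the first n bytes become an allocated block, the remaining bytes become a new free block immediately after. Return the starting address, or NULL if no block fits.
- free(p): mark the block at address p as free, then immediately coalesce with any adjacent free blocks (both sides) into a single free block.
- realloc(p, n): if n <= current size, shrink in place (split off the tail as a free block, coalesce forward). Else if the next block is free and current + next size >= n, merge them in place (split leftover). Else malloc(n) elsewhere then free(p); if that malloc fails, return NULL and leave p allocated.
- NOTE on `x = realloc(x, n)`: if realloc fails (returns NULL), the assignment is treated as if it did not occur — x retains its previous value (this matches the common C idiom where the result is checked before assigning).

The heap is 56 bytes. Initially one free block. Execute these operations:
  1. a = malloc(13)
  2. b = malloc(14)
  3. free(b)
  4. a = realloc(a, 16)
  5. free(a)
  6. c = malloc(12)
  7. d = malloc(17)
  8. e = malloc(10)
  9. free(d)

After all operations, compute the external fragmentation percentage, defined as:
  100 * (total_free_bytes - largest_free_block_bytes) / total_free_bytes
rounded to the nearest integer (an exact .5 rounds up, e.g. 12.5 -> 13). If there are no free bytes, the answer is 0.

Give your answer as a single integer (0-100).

Answer: 50

Derivation:
Op 1: a = malloc(13) -> a = 0; heap: [0-12 ALLOC][13-55 FREE]
Op 2: b = malloc(14) -> b = 13; heap: [0-12 ALLOC][13-26 ALLOC][27-55 FREE]
Op 3: free(b) -> (freed b); heap: [0-12 ALLOC][13-55 FREE]
Op 4: a = realloc(a, 16) -> a = 0; heap: [0-15 ALLOC][16-55 FREE]
Op 5: free(a) -> (freed a); heap: [0-55 FREE]
Op 6: c = malloc(12) -> c = 0; heap: [0-11 ALLOC][12-55 FREE]
Op 7: d = malloc(17) -> d = 12; heap: [0-11 ALLOC][12-28 ALLOC][29-55 FREE]
Op 8: e = malloc(10) -> e = 29; heap: [0-11 ALLOC][12-28 ALLOC][29-38 ALLOC][39-55 FREE]
Op 9: free(d) -> (freed d); heap: [0-11 ALLOC][12-28 FREE][29-38 ALLOC][39-55 FREE]
Free blocks: [17 17] total_free=34 largest=17 -> 100*(34-17)/34 = 1700/34 = 50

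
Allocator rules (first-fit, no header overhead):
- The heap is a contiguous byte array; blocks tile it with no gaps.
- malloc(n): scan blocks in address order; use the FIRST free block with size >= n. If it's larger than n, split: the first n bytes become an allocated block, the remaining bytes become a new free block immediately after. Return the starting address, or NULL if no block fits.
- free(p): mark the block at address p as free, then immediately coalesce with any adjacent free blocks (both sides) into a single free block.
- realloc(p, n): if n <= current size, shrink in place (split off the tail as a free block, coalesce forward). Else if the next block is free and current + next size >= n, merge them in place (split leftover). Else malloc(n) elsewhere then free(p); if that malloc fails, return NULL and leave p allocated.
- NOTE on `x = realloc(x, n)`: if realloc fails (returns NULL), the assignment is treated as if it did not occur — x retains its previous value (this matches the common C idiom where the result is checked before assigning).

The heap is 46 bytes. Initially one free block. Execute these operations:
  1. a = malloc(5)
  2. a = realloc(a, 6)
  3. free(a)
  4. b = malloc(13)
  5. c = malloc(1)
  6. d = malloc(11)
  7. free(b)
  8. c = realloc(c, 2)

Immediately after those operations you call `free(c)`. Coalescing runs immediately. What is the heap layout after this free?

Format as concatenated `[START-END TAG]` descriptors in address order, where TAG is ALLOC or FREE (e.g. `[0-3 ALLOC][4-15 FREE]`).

Answer: [0-13 FREE][14-24 ALLOC][25-45 FREE]

Derivation:
Op 1: a = malloc(5) -> a = 0; heap: [0-4 ALLOC][5-45 FREE]
Op 2: a = realloc(a, 6) -> a = 0; heap: [0-5 ALLOC][6-45 FREE]
Op 3: free(a) -> (freed a); heap: [0-45 FREE]
Op 4: b = malloc(13) -> b = 0; heap: [0-12 ALLOC][13-45 FREE]
Op 5: c = malloc(1) -> c = 13; heap: [0-12 ALLOC][13-13 ALLOC][14-45 FREE]
Op 6: d = malloc(11) -> d = 14; heap: [0-12 ALLOC][13-13 ALLOC][14-24 ALLOC][25-45 FREE]
Op 7: free(b) -> (freed b); heap: [0-12 FREE][13-13 ALLOC][14-24 ALLOC][25-45 FREE]
Op 8: c = realloc(c, 2) -> c = 0; heap: [0-1 ALLOC][2-13 FREE][14-24 ALLOC][25-45 FREE]
free(c): c = 0 -> block [0-1 ALLOC]; mark free, coalesce with adjacent free neighbors -> [0-13 FREE][14-24 ALLOC][25-45 FREE]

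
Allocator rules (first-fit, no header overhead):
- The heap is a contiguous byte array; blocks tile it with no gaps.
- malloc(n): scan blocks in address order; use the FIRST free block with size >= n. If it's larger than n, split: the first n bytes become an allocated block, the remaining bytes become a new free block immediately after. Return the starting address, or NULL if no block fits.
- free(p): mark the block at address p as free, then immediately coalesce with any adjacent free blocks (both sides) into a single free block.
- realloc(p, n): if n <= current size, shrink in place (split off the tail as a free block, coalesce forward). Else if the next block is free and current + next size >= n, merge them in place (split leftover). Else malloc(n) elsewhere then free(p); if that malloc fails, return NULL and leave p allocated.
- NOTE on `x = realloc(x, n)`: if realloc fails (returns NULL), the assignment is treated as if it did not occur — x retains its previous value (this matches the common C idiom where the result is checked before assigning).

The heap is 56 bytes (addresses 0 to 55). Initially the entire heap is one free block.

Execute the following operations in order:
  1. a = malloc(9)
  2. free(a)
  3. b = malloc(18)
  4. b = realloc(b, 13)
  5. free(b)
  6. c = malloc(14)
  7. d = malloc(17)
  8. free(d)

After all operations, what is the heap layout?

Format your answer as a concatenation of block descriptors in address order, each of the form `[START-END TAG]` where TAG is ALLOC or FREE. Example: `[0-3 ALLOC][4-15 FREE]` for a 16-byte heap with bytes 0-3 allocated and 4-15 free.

Op 1: a = malloc(9) -> a = 0; heap: [0-8 ALLOC][9-55 FREE]
Op 2: free(a) -> (freed a); heap: [0-55 FREE]
Op 3: b = malloc(18) -> b = 0; heap: [0-17 ALLOC][18-55 FREE]
Op 4: b = realloc(b, 13) -> b = 0; heap: [0-12 ALLOC][13-55 FREE]
Op 5: free(b) -> (freed b); heap: [0-55 FREE]
Op 6: c = malloc(14) -> c = 0; heap: [0-13 ALLOC][14-55 FREE]
Op 7: d = malloc(17) -> d = 14; heap: [0-13 ALLOC][14-30 ALLOC][31-55 FREE]
Op 8: free(d) -> (freed d); heap: [0-13 ALLOC][14-55 FREE]

Answer: [0-13 ALLOC][14-55 FREE]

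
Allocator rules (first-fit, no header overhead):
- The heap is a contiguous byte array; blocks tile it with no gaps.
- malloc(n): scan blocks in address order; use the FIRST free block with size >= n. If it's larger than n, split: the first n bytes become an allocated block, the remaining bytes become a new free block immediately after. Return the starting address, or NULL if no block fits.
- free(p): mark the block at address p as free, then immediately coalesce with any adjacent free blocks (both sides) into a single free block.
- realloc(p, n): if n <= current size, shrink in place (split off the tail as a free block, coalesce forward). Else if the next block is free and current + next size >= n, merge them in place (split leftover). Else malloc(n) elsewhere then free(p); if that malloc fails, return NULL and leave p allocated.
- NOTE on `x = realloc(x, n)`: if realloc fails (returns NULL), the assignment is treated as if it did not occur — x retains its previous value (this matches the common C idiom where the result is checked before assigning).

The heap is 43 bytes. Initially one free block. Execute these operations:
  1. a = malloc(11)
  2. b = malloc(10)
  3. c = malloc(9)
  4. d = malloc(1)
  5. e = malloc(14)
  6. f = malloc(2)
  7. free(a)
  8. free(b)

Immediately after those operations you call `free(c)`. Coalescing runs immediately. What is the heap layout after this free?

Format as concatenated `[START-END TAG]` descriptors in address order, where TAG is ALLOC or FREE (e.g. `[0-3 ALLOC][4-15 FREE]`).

Op 1: a = malloc(11) -> a = 0; heap: [0-10 ALLOC][11-42 FREE]
Op 2: b = malloc(10) -> b = 11; heap: [0-10 ALLOC][11-20 ALLOC][21-42 FREE]
Op 3: c = malloc(9) -> c = 21; heap: [0-10 ALLOC][11-20 ALLOC][21-29 ALLOC][30-42 FREE]
Op 4: d = malloc(1) -> d = 30; heap: [0-10 ALLOC][11-20 ALLOC][21-29 ALLOC][30-30 ALLOC][31-42 FREE]
Op 5: e = malloc(14) -> e = NULL; heap: [0-10 ALLOC][11-20 ALLOC][21-29 ALLOC][30-30 ALLOC][31-42 FREE]
Op 6: f = malloc(2) -> f = 31; heap: [0-10 ALLOC][11-20 ALLOC][21-29 ALLOC][30-30 ALLOC][31-32 ALLOC][33-42 FREE]
Op 7: free(a) -> (freed a); heap: [0-10 FREE][11-20 ALLOC][21-29 ALLOC][30-30 ALLOC][31-32 ALLOC][33-42 FREE]
Op 8: free(b) -> (freed b); heap: [0-20 FREE][21-29 ALLOC][30-30 ALLOC][31-32 ALLOC][33-42 FREE]
free(c): c = 21 -> block [21-29 ALLOC]; mark free, coalesce with adjacent free neighbors -> [0-29 FREE][30-30 ALLOC][31-32 ALLOC][33-42 FREE]

Answer: [0-29 FREE][30-30 ALLOC][31-32 ALLOC][33-42 FREE]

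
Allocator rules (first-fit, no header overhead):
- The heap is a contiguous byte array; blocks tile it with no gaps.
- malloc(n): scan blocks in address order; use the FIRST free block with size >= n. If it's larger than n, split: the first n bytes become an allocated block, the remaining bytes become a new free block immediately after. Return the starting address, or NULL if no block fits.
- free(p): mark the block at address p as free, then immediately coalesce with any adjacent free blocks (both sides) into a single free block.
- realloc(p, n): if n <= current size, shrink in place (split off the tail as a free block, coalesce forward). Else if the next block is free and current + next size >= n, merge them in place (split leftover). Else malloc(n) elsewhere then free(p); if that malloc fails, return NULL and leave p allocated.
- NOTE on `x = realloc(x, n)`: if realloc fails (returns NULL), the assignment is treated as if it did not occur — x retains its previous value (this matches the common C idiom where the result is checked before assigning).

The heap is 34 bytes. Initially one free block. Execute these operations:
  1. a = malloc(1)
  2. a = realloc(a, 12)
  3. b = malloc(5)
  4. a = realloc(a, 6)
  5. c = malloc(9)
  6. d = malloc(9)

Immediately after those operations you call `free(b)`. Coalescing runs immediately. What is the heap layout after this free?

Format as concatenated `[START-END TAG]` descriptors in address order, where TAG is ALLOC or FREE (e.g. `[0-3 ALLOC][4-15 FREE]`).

Op 1: a = malloc(1) -> a = 0; heap: [0-0 ALLOC][1-33 FREE]
Op 2: a = realloc(a, 12) -> a = 0; heap: [0-11 ALLOC][12-33 FREE]
Op 3: b = malloc(5) -> b = 12; heap: [0-11 ALLOC][12-16 ALLOC][17-33 FREE]
Op 4: a = realloc(a, 6) -> a = 0; heap: [0-5 ALLOC][6-11 FREE][12-16 ALLOC][17-33 FREE]
Op 5: c = malloc(9) -> c = 17; heap: [0-5 ALLOC][6-11 FREE][12-16 ALLOC][17-25 ALLOC][26-33 FREE]
Op 6: d = malloc(9) -> d = NULL; heap: [0-5 ALLOC][6-11 FREE][12-16 ALLOC][17-25 ALLOC][26-33 FREE]
free(b): b = 12 -> block [12-16 ALLOC]; mark free, coalesce with adjacent free neighbors -> [0-5 ALLOC][6-16 FREE][17-25 ALLOC][26-33 FREE]

Answer: [0-5 ALLOC][6-16 FREE][17-25 ALLOC][26-33 FREE]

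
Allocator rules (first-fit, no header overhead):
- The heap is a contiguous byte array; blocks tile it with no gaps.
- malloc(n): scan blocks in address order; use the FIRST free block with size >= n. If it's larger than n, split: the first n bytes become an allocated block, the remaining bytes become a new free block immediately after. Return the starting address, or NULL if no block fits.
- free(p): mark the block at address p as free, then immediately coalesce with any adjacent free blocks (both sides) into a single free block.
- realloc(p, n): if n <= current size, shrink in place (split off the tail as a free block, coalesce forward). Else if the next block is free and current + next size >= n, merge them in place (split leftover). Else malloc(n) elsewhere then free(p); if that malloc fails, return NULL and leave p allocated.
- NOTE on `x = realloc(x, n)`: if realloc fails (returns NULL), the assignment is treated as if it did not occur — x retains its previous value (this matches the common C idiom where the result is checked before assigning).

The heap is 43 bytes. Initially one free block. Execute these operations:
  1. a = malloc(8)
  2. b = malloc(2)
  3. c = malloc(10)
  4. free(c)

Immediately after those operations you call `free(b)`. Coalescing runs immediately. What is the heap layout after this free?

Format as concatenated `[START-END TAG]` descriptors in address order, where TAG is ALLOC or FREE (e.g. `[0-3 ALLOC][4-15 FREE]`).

Op 1: a = malloc(8) -> a = 0; heap: [0-7 ALLOC][8-42 FREE]
Op 2: b = malloc(2) -> b = 8; heap: [0-7 ALLOC][8-9 ALLOC][10-42 FREE]
Op 3: c = malloc(10) -> c = 10; heap: [0-7 ALLOC][8-9 ALLOC][10-19 ALLOC][20-42 FREE]
Op 4: free(c) -> (freed c); heap: [0-7 ALLOC][8-9 ALLOC][10-42 FREE]
free(b): b = 8 -> block [8-9 ALLOC]; mark free, coalesce with adjacent free neighbors -> [0-7 ALLOC][8-42 FREE]

Answer: [0-7 ALLOC][8-42 FREE]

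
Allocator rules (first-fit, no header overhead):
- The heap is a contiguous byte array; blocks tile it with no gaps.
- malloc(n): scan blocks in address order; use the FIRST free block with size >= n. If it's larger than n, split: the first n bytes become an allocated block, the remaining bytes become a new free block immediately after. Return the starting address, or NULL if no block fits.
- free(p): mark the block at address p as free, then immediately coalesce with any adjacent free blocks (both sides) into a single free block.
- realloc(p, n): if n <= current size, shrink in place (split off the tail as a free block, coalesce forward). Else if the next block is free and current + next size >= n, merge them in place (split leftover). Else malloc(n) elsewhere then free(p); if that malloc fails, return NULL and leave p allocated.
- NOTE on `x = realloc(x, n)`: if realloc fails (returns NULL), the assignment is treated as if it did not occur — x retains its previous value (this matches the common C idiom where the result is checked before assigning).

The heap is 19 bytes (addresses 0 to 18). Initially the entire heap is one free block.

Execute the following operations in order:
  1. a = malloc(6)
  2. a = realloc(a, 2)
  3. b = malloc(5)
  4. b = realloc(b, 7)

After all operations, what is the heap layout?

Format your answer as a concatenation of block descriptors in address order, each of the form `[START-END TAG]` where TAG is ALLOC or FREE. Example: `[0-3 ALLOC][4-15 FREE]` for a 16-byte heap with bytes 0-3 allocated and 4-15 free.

Op 1: a = malloc(6) -> a = 0; heap: [0-5 ALLOC][6-18 FREE]
Op 2: a = realloc(a, 2) -> a = 0; heap: [0-1 ALLOC][2-18 FREE]
Op 3: b = malloc(5) -> b = 2; heap: [0-1 ALLOC][2-6 ALLOC][7-18 FREE]
Op 4: b = realloc(b, 7) -> b = 2; heap: [0-1 ALLOC][2-8 ALLOC][9-18 FREE]

Answer: [0-1 ALLOC][2-8 ALLOC][9-18 FREE]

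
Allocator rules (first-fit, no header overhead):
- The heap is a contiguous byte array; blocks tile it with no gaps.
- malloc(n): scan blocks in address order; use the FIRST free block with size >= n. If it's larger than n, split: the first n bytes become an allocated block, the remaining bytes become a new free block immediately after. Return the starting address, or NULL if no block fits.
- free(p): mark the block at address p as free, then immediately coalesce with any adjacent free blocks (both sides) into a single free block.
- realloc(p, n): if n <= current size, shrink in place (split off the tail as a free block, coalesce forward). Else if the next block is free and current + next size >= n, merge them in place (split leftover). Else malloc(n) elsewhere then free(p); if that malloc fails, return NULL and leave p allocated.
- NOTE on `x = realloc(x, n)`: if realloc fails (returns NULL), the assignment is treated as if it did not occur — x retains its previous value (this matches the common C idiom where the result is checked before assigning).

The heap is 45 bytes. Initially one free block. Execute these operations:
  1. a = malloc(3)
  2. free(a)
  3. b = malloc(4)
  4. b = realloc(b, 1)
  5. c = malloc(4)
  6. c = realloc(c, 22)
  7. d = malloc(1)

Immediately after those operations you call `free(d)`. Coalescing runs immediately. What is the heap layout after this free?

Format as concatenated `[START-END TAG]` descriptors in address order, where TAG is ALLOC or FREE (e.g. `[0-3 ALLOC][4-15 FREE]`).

Answer: [0-0 ALLOC][1-22 ALLOC][23-44 FREE]

Derivation:
Op 1: a = malloc(3) -> a = 0; heap: [0-2 ALLOC][3-44 FREE]
Op 2: free(a) -> (freed a); heap: [0-44 FREE]
Op 3: b = malloc(4) -> b = 0; heap: [0-3 ALLOC][4-44 FREE]
Op 4: b = realloc(b, 1) -> b = 0; heap: [0-0 ALLOC][1-44 FREE]
Op 5: c = malloc(4) -> c = 1; heap: [0-0 ALLOC][1-4 ALLOC][5-44 FREE]
Op 6: c = realloc(c, 22) -> c = 1; heap: [0-0 ALLOC][1-22 ALLOC][23-44 FREE]
Op 7: d = malloc(1) -> d = 23; heap: [0-0 ALLOC][1-22 ALLOC][23-23 ALLOC][24-44 FREE]
free(d): d = 23 -> block [23-23 ALLOC]; mark free, coalesce with adjacent free neighbors -> [0-0 ALLOC][1-22 ALLOC][23-44 FREE]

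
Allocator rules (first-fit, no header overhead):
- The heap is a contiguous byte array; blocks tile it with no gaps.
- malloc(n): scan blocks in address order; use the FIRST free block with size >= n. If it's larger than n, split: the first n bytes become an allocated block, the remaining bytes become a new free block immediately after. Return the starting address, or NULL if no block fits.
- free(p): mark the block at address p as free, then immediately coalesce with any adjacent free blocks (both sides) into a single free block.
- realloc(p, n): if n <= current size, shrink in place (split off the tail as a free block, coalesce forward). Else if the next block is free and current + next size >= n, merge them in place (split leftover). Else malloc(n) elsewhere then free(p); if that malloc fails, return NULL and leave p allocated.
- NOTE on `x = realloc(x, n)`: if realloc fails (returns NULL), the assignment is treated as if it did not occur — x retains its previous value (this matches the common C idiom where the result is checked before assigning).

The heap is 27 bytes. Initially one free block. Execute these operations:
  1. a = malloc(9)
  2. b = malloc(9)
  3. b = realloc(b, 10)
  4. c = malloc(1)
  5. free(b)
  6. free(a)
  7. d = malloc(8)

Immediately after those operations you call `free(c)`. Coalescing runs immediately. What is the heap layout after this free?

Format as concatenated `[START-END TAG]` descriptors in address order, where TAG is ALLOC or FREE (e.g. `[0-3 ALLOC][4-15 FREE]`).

Op 1: a = malloc(9) -> a = 0; heap: [0-8 ALLOC][9-26 FREE]
Op 2: b = malloc(9) -> b = 9; heap: [0-8 ALLOC][9-17 ALLOC][18-26 FREE]
Op 3: b = realloc(b, 10) -> b = 9; heap: [0-8 ALLOC][9-18 ALLOC][19-26 FREE]
Op 4: c = malloc(1) -> c = 19; heap: [0-8 ALLOC][9-18 ALLOC][19-19 ALLOC][20-26 FREE]
Op 5: free(b) -> (freed b); heap: [0-8 ALLOC][9-18 FREE][19-19 ALLOC][20-26 FREE]
Op 6: free(a) -> (freed a); heap: [0-18 FREE][19-19 ALLOC][20-26 FREE]
Op 7: d = malloc(8) -> d = 0; heap: [0-7 ALLOC][8-18 FREE][19-19 ALLOC][20-26 FREE]
free(c): c = 19 -> block [19-19 ALLOC]; mark free, coalesce with adjacent free neighbors -> [0-7 ALLOC][8-26 FREE]

Answer: [0-7 ALLOC][8-26 FREE]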